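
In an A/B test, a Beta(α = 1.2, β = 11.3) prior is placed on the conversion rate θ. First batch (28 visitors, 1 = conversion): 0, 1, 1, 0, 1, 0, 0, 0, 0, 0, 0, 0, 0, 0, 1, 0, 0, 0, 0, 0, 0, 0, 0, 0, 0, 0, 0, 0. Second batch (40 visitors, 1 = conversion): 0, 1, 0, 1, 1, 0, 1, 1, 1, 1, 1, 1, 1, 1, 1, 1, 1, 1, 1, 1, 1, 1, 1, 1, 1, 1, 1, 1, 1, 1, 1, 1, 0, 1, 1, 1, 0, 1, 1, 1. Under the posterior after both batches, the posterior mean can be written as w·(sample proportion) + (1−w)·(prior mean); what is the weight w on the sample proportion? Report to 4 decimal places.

The Beta prior is conjugate to a Binomial/Bernoulli likelihood; the update adds successes to α and failures to β.
Total number of visitors: n = 28 + 40 = 68.
Posterior mean = (α₀+k)/(α₀+β₀+n) = [n/(α₀+β₀+n)]·(k/n) + [(α₀+β₀)/(α₀+β₀+n)]·α₀/(α₀+β₀), so only n and the prior enter the weight.
The weight on the data is w = n/(α₀+β₀+n) = 68/(1.2+11.3+68) = 68/80.5 = 0.8447.

0.8447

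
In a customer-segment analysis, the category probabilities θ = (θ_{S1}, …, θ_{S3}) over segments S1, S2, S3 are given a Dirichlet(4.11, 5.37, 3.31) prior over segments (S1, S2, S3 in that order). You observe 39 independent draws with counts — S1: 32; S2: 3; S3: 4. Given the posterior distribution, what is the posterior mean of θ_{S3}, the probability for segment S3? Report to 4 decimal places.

0.1411

The Dirichlet prior is conjugate to the Multinomial likelihood: each posterior αⱼ = prior αⱼ + observed count nⱼ.
Posterior concentration: (36.11, 8.37, 7.31), total = 51.79.
E[θ_{S3}|data] = α_{S3}/Σα = 7.31/51.79 = 0.1411.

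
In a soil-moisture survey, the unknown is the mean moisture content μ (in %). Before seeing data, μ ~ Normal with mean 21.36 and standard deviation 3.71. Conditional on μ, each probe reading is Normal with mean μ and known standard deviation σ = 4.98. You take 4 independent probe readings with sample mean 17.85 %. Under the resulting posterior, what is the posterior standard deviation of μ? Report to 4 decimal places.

2.0675

For Normal data with known variance σ², a Normal(μ₀, σ₀²) prior on μ is conjugate. Posterior precision = 1/σ₀² + n/σ²; posterior mean is the precision-weighted average of μ₀ and x̄.
σ₀² = 3.71² = 13.7641, σ² = 4.98² = 24.8004; σ² + n·σ₀² = 24.8004 + 4·13.7641 = 79.8568.
Posterior precision = 1/σ₀² + n/σ² = 1/13.7641 + 4/24.8004 = (σ² + n·σ₀²)/(σ₀²σ²) = 79.8568/(13.7641·24.8004); posterior variance σₙ² = σ₀²σ²/(σ² + n·σ₀²) = 13.7641·24.8004/79.8568 = 4.274591.
Posterior SD = √σₙ² = √(13.7641·24.8004/79.8568) = 2.0675.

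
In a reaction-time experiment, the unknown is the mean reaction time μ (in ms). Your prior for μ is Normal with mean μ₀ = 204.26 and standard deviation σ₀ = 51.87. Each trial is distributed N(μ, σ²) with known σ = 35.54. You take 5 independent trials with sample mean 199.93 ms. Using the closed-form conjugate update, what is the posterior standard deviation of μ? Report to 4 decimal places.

For Normal data with known variance σ², a Normal(μ₀, σ₀²) prior on μ is conjugate. Posterior precision = 1/σ₀² + n/σ²; posterior mean is the precision-weighted average of μ₀ and x̄.
σ₀² = 51.87² = 2690.4969, σ² = 35.54² = 1263.0916; σ² + n·σ₀² = 1263.0916 + 5·2690.4969 = 14715.5761.
Posterior precision = 1/σ₀² + n/σ² = 1/2690.4969 + 5/1263.0916 = (σ² + n·σ₀²)/(σ₀²σ²) = 14715.5761/(2690.4969·1263.0916); posterior variance σₙ² = σ₀²σ²/(σ² + n·σ₀²) = 2690.4969·1263.0916/14715.5761 = 230.935168.
Posterior SD = √σₙ² = √(2690.4969·1263.0916/14715.5761) = 15.1966.

15.1966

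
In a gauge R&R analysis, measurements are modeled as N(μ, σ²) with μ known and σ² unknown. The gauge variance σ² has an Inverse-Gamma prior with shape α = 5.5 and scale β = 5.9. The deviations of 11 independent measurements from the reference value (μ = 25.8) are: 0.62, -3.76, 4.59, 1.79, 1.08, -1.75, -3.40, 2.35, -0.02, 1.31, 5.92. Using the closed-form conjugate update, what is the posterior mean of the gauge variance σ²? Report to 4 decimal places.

With known mean μ and an Inverse-Gamma(α, β) prior on σ², the Normal likelihood is conjugate: posterior is Inv-Gamma(α + n/2, β + Σ(xᵢ−μ)²/2).
Σ(xᵢ−μ)² = (0.62)² + (-3.76)² + (4.59)² + (1.79)² + (1.08)² + (-1.75)² + (-3.40)² + (2.35)² + (-0.02)² + (1.31)² + (5.92)² = 96.8685.
Posterior: Inv-Gamma(5.5 + 11/2, 5.9 + 96.8685/2) = Inv-Gamma(11.00, 54.33425).
E[σ²|data] = β/(α−1) = 54.33425/10.00 = 5.4334.

5.4334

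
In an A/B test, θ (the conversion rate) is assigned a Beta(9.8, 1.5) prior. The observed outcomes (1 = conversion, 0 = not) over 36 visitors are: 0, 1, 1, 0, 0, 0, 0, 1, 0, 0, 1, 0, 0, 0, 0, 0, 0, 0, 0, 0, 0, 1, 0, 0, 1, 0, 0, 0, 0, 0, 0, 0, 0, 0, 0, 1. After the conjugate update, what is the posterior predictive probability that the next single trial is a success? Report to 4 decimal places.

The Beta prior is conjugate to a Binomial/Bernoulli likelihood; the update adds successes to α and failures to β.
Posterior: Beta(α+k, β+n−k) = Beta(9.8+7, 1.5+29) = Beta(16.8, 30.5).
For a single future Bernoulli trial, P(success | data) = α/(α+β) = 0.3552.

0.3552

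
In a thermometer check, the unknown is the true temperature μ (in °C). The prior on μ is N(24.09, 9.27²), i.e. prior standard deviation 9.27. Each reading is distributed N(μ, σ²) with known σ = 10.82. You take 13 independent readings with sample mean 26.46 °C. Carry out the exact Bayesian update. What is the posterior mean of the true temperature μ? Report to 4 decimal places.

For Normal data with known variance σ², a Normal(μ₀, σ₀²) prior on μ is conjugate. Posterior precision = 1/σ₀² + n/σ²; posterior mean is the precision-weighted average of μ₀ and x̄.
n·x̄ = 13·26.46 = 343.98.
σ₀² = 9.27² = 85.9329, σ² = 10.82² = 117.0724; σ² + n·σ₀² = 117.0724 + 13·85.9329 = 1234.2001.
Posterior mean = (μ₀/σ₀² + n·x̄/σ²)/(1/σ₀² + n/σ²) = (σ²·μ₀ + σ₀²·n·x̄)/(σ² + n·σ₀²) = (117.0724·24.09 + 85.9329·343.98)/1234.2001 = 32379.473058/1234.2001 = 26.2352.

26.2352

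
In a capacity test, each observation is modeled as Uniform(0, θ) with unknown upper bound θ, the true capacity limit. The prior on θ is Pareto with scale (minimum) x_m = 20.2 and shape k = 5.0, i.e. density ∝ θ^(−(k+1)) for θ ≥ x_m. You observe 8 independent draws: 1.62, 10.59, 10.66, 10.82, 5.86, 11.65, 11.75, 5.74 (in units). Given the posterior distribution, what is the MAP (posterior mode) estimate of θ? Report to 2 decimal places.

20.20

A Pareto(scale x_m, shape k) prior on the upper bound θ of Uniform(0, θ) is conjugate: posterior is Pareto(max(x_m, max xᵢ), k + n).
Sample maximum = 11.75; prior scale x_m = 20.2 → posterior scale = max = 20.20.
Posterior shape = 5.0 + 8 = 13.0.
The Pareto density is decreasing on [x_m, ∞), so the mode is x_m = 20.20.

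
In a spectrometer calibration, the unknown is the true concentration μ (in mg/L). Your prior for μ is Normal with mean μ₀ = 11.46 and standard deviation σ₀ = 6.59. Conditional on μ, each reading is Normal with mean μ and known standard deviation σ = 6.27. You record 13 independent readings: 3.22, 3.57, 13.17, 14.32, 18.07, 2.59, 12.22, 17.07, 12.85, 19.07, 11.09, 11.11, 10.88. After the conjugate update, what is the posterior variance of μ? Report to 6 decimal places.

For Normal data with known variance σ², a Normal(μ₀, σ₀²) prior on μ is conjugate. Posterior precision = 1/σ₀² + n/σ²; posterior mean is the precision-weighted average of μ₀ and x̄.
σ₀² = 6.59² = 43.4281, σ² = 6.27² = 39.3129; σ² + n·σ₀² = 39.3129 + 13·43.4281 = 603.8782.
Posterior precision = 1/σ₀² + n/σ² = 1/43.4281 + 13/39.3129 = (σ² + n·σ₀²)/(σ₀²σ²) = 603.8782/(43.4281·39.3129); posterior variance σₙ² = σ₀²σ²/(σ² + n·σ₀²) = 43.4281·39.3129/603.8782 = 2.827200.

2.827200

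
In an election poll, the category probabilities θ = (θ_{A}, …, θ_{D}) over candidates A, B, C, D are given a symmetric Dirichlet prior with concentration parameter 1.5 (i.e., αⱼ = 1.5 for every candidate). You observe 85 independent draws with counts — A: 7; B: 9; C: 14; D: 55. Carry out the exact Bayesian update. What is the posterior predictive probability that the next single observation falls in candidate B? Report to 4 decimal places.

0.1154

The Dirichlet prior is conjugate to the Multinomial likelihood: each posterior αⱼ = prior αⱼ + observed count nⱼ.
Posterior concentration: (8.5, 10.5, 15.5, 56.5), total = 91.0.
P(next = B | data) = α_{B}/Σα = 0.1154.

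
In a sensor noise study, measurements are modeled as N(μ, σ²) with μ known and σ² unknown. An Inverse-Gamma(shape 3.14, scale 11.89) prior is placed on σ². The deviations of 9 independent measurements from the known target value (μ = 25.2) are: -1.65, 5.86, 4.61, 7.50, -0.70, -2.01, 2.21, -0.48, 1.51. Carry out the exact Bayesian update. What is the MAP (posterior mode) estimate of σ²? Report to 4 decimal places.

With known mean μ and an Inverse-Gamma(α, β) prior on σ², the Normal likelihood is conjugate: posterior is Inv-Gamma(α + n/2, β + Σ(xᵢ−μ)²/2).
Σ(xᵢ−μ)² = (-1.65)² + (5.86)² + (4.61)² + (7.50)² + (-0.70)² + (-2.01)² + (2.21)² + (-0.48)² + (1.51)² = 126.4889.
Posterior: Inv-Gamma(3.14 + 9/2, 11.89 + 126.4889/2) = Inv-Gamma(7.64, 75.13445).
Mode = β/(α+1) = 75.13445/8.64 = 8.6961.

8.6961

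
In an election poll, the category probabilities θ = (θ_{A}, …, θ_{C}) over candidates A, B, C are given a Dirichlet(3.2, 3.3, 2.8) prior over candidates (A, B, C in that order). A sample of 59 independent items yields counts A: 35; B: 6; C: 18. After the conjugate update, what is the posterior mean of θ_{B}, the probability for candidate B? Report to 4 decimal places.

The Dirichlet prior is conjugate to the Multinomial likelihood: each posterior αⱼ = prior αⱼ + observed count nⱼ.
Posterior concentration: (38.2, 9.3, 20.8), total = 68.3.
E[θ_{B}|data] = α_{B}/Σα = 9.3/68.3 = 0.1362.

0.1362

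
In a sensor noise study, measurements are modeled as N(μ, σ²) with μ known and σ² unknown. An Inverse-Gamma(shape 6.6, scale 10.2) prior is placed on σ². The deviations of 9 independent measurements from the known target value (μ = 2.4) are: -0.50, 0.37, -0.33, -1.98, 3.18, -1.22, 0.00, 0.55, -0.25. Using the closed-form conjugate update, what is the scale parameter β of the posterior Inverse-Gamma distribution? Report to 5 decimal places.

18.39100

With known mean μ and an Inverse-Gamma(α, β) prior on σ², the Normal likelihood is conjugate: posterior is Inv-Gamma(α + n/2, β + Σ(xᵢ−μ)²/2).
Σ(xᵢ−μ)² = (-0.50)² + (0.37)² + (-0.33)² + (-1.98)² + (3.18)² + (-1.22)² + (0.00)² + (0.55)² + (-0.25)² = 16.3820.
Posterior: Inv-Gamma(6.6 + 9/2, 10.2 + 16.3820/2) = Inv-Gamma(11.10, 18.39100).
Posterior β = 18.39100.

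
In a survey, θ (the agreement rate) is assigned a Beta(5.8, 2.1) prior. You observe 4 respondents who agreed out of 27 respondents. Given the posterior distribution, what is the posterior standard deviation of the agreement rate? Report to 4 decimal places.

The Beta prior is conjugate to a Binomial/Bernoulli likelihood; the update adds successes to α and failures to β.
Posterior: Beta(α+k, β+n−k) = Beta(5.8+4, 2.1+23) = Beta(9.8, 25.1).
Var = αβ/((α+β)²(α+β+1)) = 9.8·25.1/(34.9²·35.9) = 0.00562541; SD = √0.00562541 = 0.0750.

0.0750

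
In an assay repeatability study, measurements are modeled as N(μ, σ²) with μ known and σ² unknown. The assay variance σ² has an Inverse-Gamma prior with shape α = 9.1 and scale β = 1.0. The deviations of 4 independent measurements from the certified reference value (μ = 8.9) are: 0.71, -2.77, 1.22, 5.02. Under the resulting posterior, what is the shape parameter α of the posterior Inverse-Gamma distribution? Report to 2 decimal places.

11.10

With known mean μ and an Inverse-Gamma(α, β) prior on σ², the Normal likelihood is conjugate: posterior is Inv-Gamma(α + n/2, β + Σ(xᵢ−μ)²/2).
Σ(xᵢ−μ)² = (0.71)² + (-2.77)² + (1.22)² + (5.02)² = 34.8658.
Posterior: Inv-Gamma(9.1 + 4/2, 1.0 + 34.8658/2) = Inv-Gamma(11.10, 18.43290).
Posterior α = 11.10.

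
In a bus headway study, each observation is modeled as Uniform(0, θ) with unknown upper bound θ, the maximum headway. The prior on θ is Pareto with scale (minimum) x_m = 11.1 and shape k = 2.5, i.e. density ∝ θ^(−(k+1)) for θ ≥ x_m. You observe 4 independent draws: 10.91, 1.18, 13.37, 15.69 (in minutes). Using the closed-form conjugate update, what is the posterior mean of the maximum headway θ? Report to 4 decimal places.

18.5427

A Pareto(scale x_m, shape k) prior on the upper bound θ of Uniform(0, θ) is conjugate: posterior is Pareto(max(x_m, max xᵢ), k + n).
Sample maximum = 15.69; prior scale x_m = 11.1 → posterior scale = max = 15.69.
Posterior shape = 2.5 + 4 = 6.5.
E[θ|data] = k·x_m/(k−1) = 6.5·15.69/5.5 = 18.5427.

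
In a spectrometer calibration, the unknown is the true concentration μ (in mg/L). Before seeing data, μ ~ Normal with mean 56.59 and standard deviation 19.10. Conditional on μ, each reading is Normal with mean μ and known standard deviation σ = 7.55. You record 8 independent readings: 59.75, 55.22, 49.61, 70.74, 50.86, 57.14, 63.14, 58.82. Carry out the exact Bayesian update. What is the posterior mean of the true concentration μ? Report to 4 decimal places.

For Normal data with known variance σ², a Normal(μ₀, σ₀²) prior on μ is conjugate. Posterior precision = 1/σ₀² + n/σ²; posterior mean is the precision-weighted average of μ₀ and x̄.
Σxᵢ = 59.75 + 55.22 + 49.61 + 70.74 + 50.86 + 57.14 + 63.14 + 58.82 = 465.28, so n·x̄ = 465.28.
σ₀² = 19.10² = 364.81, σ² = 7.55² = 57.0025; σ² + n·σ₀² = 57.0025 + 8·364.81 = 2975.4825.
Posterior mean = (μ₀/σ₀² + n·x̄/σ²)/(1/σ₀² + n/σ²) = (σ²·μ₀ + σ₀²·n·x̄)/(σ² + n·σ₀²) = (57.0025·56.59 + 364.81·465.28)/2975.4825 = 172964.568275/2975.4825 = 58.1299.

58.1299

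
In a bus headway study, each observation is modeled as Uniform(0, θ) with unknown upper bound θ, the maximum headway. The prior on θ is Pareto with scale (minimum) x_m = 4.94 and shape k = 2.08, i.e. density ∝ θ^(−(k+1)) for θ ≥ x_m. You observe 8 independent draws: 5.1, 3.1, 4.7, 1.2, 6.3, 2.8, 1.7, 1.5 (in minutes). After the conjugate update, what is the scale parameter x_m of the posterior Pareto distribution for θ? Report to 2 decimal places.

A Pareto(scale x_m, shape k) prior on the upper bound θ of Uniform(0, θ) is conjugate: posterior is Pareto(max(x_m, max xᵢ), k + n).
Sample maximum = 6.3; prior scale x_m = 4.94 → posterior scale = max = 6.30.
Posterior shape = 2.08 + 8 = 10.08.
Posterior scale x_m = 6.30.

6.30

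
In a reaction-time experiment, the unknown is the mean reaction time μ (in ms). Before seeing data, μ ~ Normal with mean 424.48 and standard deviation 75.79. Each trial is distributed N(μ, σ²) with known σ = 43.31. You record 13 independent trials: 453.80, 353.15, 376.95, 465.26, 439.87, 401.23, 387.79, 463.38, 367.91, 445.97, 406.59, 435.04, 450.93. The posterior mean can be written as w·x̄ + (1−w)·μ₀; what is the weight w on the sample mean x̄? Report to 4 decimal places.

For Normal data with known variance σ², a Normal(μ₀, σ₀²) prior on μ is conjugate. Posterior precision = 1/σ₀² + n/σ²; posterior mean is the precision-weighted average of μ₀ and x̄.
σ₀² = 75.79² = 5744.1241, σ² = 43.31² = 1875.7561. Prior precision 1/σ₀² = 1/5744.1241; data precision n/σ² = 13/1875.7561.
w = (n/σ²)/(1/σ₀² + n/σ²) = n·σ₀²/(σ² + n·σ₀²) = 13·5744.1241/(1875.7561 + 13·5744.1241) = 74673.6133/76549.3694 = 0.9755.

0.9755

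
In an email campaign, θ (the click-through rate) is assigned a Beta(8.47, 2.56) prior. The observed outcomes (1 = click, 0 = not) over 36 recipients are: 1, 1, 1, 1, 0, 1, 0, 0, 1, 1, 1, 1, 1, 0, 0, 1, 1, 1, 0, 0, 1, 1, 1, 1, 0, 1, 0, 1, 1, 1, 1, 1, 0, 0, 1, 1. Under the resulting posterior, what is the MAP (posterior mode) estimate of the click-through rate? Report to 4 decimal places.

0.7211

The Beta prior is conjugate to a Binomial/Bernoulli likelihood; the update adds successes to α and failures to β.
Posterior: Beta(α+k, β+n−k) = Beta(8.47+25, 2.56+11) = Beta(33.47, 13.56).
Mode of Beta(a,b) for a,b>1 is (a−1)/(a+b−2) = 32.47/45.03 = 0.7211.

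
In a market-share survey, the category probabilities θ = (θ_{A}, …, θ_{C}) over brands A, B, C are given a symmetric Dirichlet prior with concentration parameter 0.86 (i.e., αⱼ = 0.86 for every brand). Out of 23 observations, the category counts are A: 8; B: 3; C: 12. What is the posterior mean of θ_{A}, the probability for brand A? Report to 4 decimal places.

The Dirichlet prior is conjugate to the Multinomial likelihood: each posterior αⱼ = prior αⱼ + observed count nⱼ.
Posterior concentration: (8.86, 3.86, 12.86), total = 25.58.
E[θ_{A}|data] = α_{A}/Σα = 8.86/25.58 = 0.3464.

0.3464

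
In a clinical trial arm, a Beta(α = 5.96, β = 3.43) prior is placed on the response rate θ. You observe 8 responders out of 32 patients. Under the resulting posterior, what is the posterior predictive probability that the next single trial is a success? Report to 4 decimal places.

The Beta prior is conjugate to a Binomial/Bernoulli likelihood; the update adds successes to α and failures to β.
Posterior: Beta(α+k, β+n−k) = Beta(5.96+8, 3.43+24) = Beta(13.96, 27.43).
For a single future Bernoulli trial, P(success | data) = α/(α+β) = 0.3373.

0.3373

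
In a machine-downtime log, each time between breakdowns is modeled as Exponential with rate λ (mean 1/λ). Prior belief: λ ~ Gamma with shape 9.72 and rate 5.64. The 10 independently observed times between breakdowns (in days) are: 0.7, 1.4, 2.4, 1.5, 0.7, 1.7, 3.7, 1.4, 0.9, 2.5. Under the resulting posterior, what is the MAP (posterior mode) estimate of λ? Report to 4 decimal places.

With a Gamma(shape α, rate β) prior on the exponential rate λ, the posterior after n observations with total T = Σxᵢ is Gamma(α+n, β+T).
Sum of observations T = 16.9 days; n = 10.
Posterior: Gamma(9.72+10, 5.64+16.9) = Gamma(19.72, 22.54).
Mode = (α−1)/β = 0.8305.

0.8305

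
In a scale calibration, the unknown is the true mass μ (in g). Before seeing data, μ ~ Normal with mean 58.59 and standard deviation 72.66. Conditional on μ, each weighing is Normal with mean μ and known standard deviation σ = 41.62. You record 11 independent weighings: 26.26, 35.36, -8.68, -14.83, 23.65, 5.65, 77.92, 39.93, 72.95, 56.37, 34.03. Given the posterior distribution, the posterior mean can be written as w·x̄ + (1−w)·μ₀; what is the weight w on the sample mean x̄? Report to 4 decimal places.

For Normal data with known variance σ², a Normal(μ₀, σ₀²) prior on μ is conjugate. Posterior precision = 1/σ₀² + n/σ²; posterior mean is the precision-weighted average of μ₀ and x̄.
σ₀² = 72.66² = 5279.4756, σ² = 41.62² = 1732.2244. Prior precision 1/σ₀² = 1/5279.4756; data precision n/σ² = 11/1732.2244.
w = (n/σ²)/(1/σ₀² + n/σ²) = n·σ₀²/(σ² + n·σ₀²) = 11·5279.4756/(1732.2244 + 11·5279.4756) = 58074.2316/59806.456 = 0.9710.

0.9710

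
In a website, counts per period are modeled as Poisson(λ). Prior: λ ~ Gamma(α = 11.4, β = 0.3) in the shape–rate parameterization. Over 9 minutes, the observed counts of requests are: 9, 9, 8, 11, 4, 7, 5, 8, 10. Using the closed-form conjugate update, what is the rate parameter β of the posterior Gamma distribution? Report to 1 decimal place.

With a Gamma(shape α, rate β) prior, the Poisson likelihood is conjugate: the posterior is Gamma(α + ΣXᵢ, β + n).
Sum of counts S = 71 over n = 9 minutes.
Posterior: Gamma(α+S, β+n) = Gamma(11.4+71, 0.3+9) = Gamma(82.4, 9.3).
Posterior β = 9.3.

9.3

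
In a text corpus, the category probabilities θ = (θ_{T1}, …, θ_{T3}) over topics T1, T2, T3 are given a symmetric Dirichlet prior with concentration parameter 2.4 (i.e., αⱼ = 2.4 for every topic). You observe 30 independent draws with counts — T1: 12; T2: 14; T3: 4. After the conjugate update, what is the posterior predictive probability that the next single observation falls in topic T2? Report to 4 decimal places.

The Dirichlet prior is conjugate to the Multinomial likelihood: each posterior αⱼ = prior αⱼ + observed count nⱼ.
Posterior concentration: (14.4, 16.4, 6.4), total = 37.2.
P(next = T2 | data) = α_{T2}/Σα = 0.4409.

0.4409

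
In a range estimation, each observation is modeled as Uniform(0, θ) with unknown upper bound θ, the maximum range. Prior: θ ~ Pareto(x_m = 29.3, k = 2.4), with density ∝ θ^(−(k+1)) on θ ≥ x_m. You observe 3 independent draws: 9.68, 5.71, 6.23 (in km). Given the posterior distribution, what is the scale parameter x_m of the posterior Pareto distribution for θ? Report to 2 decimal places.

29.30

A Pareto(scale x_m, shape k) prior on the upper bound θ of Uniform(0, θ) is conjugate: posterior is Pareto(max(x_m, max xᵢ), k + n).
Sample maximum = 9.68; prior scale x_m = 29.3 → posterior scale = max = 29.30.
Posterior shape = 2.4 + 3 = 5.4.
Posterior scale x_m = 29.30.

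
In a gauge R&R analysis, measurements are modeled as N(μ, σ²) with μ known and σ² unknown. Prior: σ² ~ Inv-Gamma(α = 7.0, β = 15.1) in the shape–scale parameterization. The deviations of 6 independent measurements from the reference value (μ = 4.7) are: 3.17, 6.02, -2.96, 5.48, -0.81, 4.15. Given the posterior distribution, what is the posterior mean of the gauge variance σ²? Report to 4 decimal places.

With known mean μ and an Inverse-Gamma(α, β) prior on σ², the Normal likelihood is conjugate: posterior is Inv-Gamma(α + n/2, β + Σ(xᵢ−μ)²/2).
Σ(xᵢ−μ)² = (3.17)² + (6.02)² + (-2.96)² + (5.48)² + (-0.81)² + (4.15)² = 102.9599.
Posterior: Inv-Gamma(7.0 + 6/2, 15.1 + 102.9599/2) = Inv-Gamma(10.00, 66.57995).
E[σ²|data] = β/(α−1) = 66.57995/9.00 = 7.3978.

7.3978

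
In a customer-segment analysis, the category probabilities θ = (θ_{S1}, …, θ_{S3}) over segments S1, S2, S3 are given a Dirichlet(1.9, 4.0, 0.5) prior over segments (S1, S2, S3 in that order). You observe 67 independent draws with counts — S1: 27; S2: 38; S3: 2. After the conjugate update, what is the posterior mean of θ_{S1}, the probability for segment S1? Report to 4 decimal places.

0.3937

The Dirichlet prior is conjugate to the Multinomial likelihood: each posterior αⱼ = prior αⱼ + observed count nⱼ.
Posterior concentration: (28.9, 42.0, 2.5), total = 73.4.
E[θ_{S1}|data] = α_{S1}/Σα = 28.9/73.4 = 0.3937.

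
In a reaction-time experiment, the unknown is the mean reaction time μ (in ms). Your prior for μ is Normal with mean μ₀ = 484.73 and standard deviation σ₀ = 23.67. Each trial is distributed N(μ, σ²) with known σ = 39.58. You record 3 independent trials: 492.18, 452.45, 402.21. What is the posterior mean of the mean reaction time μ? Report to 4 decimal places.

466.2090

For Normal data with known variance σ², a Normal(μ₀, σ₀²) prior on μ is conjugate. Posterior precision = 1/σ₀² + n/σ²; posterior mean is the precision-weighted average of μ₀ and x̄.
Σxᵢ = 492.18 + 452.45 + 402.21 = 1346.84, so n·x̄ = 1346.84.
σ₀² = 23.67² = 560.2689, σ² = 39.58² = 1566.5764; σ² + n·σ₀² = 1566.5764 + 3·560.2689 = 3247.3831.
Posterior mean = (μ₀/σ₀² + n·x̄/σ²)/(1/σ₀² + n/σ²) = (σ²·μ₀ + σ₀²·n·x̄)/(σ² + n·σ₀²) = (1566.5764·484.73 + 560.2689·1346.84)/3247.3831 = 1513959.143648/3247.3831 = 466.2090.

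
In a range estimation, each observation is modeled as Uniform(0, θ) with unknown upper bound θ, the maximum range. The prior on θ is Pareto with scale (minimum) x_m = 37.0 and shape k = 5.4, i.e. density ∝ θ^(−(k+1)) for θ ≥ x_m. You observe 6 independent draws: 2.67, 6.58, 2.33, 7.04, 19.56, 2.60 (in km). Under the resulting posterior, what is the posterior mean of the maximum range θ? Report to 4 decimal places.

40.5577

A Pareto(scale x_m, shape k) prior on the upper bound θ of Uniform(0, θ) is conjugate: posterior is Pareto(max(x_m, max xᵢ), k + n).
Sample maximum = 19.56; prior scale x_m = 37.0 → posterior scale = max = 37.00.
Posterior shape = 5.4 + 6 = 11.4.
E[θ|data] = k·x_m/(k−1) = 11.4·37.00/10.4 = 40.5577.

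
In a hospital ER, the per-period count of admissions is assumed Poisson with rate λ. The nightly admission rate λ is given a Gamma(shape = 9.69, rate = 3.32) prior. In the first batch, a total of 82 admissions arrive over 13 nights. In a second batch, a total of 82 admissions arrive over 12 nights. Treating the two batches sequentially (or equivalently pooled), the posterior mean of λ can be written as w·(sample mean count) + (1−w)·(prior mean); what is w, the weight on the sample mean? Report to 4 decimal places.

With a Gamma(shape α, rate β) prior, the Poisson likelihood is conjugate: the posterior is Gamma(α + ΣXᵢ, β + n).
Total number of nights: n = 13 + 12 = 25.
Posterior mean = (α₀+S)/(β₀+n) = [n/(β₀+n)]·(S/n) + [β₀/(β₀+n)]·(α₀/β₀), so only n and β₀ enter the weight.
Weight on data w = n/(β₀+n) = 25/(3.32+25) = 25/28.32 = 0.8828.

0.8828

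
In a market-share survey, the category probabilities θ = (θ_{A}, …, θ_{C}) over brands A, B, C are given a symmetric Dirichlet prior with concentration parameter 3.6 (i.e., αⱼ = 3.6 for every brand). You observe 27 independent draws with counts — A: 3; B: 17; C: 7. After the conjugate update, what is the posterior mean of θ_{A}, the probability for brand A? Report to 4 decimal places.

0.1746

The Dirichlet prior is conjugate to the Multinomial likelihood: each posterior αⱼ = prior αⱼ + observed count nⱼ.
Posterior concentration: (6.6, 20.6, 10.6), total = 37.8.
E[θ_{A}|data] = α_{A}/Σα = 6.6/37.8 = 0.1746.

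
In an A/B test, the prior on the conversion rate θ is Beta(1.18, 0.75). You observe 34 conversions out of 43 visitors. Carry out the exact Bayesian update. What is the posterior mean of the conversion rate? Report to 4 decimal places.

The Beta prior is conjugate to a Binomial/Bernoulli likelihood; the update adds successes to α and failures to β.
Posterior: Beta(α+k, β+n−k) = Beta(1.18+34, 0.75+9) = Beta(35.18, 9.75).
Posterior mean = α/(α+β) = 35.18/44.93 = 0.7830.

0.7830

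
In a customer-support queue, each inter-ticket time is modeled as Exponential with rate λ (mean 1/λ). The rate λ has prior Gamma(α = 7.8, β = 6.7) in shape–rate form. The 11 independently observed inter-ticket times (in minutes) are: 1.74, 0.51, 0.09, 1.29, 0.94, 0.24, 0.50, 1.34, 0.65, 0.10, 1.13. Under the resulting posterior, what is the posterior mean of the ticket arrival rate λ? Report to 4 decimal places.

1.2344

With a Gamma(shape α, rate β) prior on the exponential rate λ, the posterior after n observations with total T = Σxᵢ is Gamma(α+n, β+T).
Sum of observations T = 8.53 minutes; n = 11.
Posterior: Gamma(7.8+11, 6.7+8.53) = Gamma(18.8, 15.23).
Posterior mean of λ = α/β = 18.8/15.23 = 1.2344.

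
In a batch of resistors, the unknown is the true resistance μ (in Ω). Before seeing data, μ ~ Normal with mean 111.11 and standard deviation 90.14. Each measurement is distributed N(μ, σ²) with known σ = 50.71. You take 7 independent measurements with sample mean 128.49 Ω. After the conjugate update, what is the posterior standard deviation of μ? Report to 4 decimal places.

18.7475

For Normal data with known variance σ², a Normal(μ₀, σ₀²) prior on μ is conjugate. Posterior precision = 1/σ₀² + n/σ²; posterior mean is the precision-weighted average of μ₀ and x̄.
σ₀² = 90.14² = 8125.2196, σ² = 50.71² = 2571.5041; σ² + n·σ₀² = 2571.5041 + 7·8125.2196 = 59448.0413.
Posterior precision = 1/σ₀² + n/σ² = 1/8125.2196 + 7/2571.5041 = (σ² + n·σ₀²)/(σ₀²σ²) = 59448.0413/(8125.2196·2571.5041); posterior variance σₙ² = σ₀²σ²/(σ² + n·σ₀²) = 8125.2196·2571.5041/59448.0413 = 351.467181.
Posterior SD = √σₙ² = √(8125.2196·2571.5041/59448.0413) = 18.7475.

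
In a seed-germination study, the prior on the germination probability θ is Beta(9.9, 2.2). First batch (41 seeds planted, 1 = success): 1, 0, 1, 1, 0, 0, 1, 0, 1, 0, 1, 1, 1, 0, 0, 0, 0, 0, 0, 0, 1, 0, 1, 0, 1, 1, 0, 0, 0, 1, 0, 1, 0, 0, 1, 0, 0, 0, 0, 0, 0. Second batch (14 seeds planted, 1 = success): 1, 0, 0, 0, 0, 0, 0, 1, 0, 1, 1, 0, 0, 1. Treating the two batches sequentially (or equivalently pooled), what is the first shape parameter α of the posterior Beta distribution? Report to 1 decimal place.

29.9

The Beta prior is conjugate to a Binomial/Bernoulli likelihood; the update adds successes to α and failures to β.
After batch 1: Beta(9.9+15, 2.2+26) = Beta(24.9, 28.2).
After batch 2: Beta(24.9+5, 28.2+9) = Beta(29.9, 37.2).
Posterior α = 29.9.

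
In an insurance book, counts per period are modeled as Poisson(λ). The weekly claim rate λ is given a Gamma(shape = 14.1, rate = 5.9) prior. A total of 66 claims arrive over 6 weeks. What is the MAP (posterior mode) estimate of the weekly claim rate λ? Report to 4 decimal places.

With a Gamma(shape α, rate β) prior, the Poisson likelihood is conjugate: the posterior is Gamma(α + ΣXᵢ, β + n).
Posterior: Gamma(α+S, β+n) = Gamma(14.1+66, 5.9+6) = Gamma(80.1, 11.9).
Mode of Gamma(α,β) for α≥1 is (α−1)/β = 79.1/11.9 = 6.6471.

6.6471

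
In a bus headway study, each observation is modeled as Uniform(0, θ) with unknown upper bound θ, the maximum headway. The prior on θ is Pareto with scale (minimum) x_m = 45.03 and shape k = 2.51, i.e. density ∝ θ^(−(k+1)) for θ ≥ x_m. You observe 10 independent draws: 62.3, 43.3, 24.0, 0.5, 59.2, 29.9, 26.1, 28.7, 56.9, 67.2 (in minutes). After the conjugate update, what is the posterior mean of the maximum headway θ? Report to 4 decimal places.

73.0384

A Pareto(scale x_m, shape k) prior on the upper bound θ of Uniform(0, θ) is conjugate: posterior is Pareto(max(x_m, max xᵢ), k + n).
Sample maximum = 67.2; prior scale x_m = 45.03 → posterior scale = max = 67.20.
Posterior shape = 2.51 + 10 = 12.51.
E[θ|data] = k·x_m/(k−1) = 12.51·67.20/11.51 = 73.0384.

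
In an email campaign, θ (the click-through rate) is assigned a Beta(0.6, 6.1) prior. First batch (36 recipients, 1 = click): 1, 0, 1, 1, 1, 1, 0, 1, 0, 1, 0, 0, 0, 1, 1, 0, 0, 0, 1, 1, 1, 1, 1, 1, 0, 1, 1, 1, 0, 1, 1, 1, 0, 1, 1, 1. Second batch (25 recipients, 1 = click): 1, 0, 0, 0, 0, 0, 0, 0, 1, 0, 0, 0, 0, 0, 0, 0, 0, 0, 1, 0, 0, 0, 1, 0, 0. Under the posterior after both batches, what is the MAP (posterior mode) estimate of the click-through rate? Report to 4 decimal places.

0.4201

The Beta prior is conjugate to a Binomial/Bernoulli likelihood; the update adds successes to α and failures to β.
After batch 1: Beta(0.6+24, 6.1+12) = Beta(24.6, 18.1).
After batch 2: Beta(24.6+4, 18.1+21) = Beta(28.6, 39.1).
Mode of Beta(a,b) for a,b>1 is (a−1)/(a+b−2) = 27.6/65.7 = 0.4201.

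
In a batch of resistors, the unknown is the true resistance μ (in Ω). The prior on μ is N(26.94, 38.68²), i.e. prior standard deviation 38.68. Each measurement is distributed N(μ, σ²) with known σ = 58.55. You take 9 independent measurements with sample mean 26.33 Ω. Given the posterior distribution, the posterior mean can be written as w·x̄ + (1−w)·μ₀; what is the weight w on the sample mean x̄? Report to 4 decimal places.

0.7971

For Normal data with known variance σ², a Normal(μ₀, σ₀²) prior on μ is conjugate. Posterior precision = 1/σ₀² + n/σ²; posterior mean is the precision-weighted average of μ₀ and x̄.
σ₀² = 38.68² = 1496.1424, σ² = 58.55² = 3428.1025. Prior precision 1/σ₀² = 1/1496.1424; data precision n/σ² = 9/3428.1025.
w = (n/σ²)/(1/σ₀² + n/σ²) = n·σ₀²/(σ² + n·σ₀²) = 9·1496.1424/(3428.1025 + 9·1496.1424) = 13465.2816/16893.3841 = 0.7971.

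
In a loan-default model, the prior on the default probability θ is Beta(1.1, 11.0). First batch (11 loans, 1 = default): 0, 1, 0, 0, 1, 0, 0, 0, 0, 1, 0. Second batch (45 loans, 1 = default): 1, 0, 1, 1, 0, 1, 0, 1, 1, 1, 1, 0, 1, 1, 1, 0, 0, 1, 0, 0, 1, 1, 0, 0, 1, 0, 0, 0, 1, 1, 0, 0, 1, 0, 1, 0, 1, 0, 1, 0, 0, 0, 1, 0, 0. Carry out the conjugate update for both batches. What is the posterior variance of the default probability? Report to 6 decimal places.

0.003421

The Beta prior is conjugate to a Binomial/Bernoulli likelihood; the update adds successes to α and failures to β.
After batch 1: Beta(1.1+3, 11.0+8) = Beta(4.1, 19.0).
After batch 2: Beta(4.1+22, 19.0+23) = Beta(26.1, 42.0).
Var = αβ/((α+β)²(α+β+1)) = 26.1·42.0/(68.1²·69.1) = 0.003421.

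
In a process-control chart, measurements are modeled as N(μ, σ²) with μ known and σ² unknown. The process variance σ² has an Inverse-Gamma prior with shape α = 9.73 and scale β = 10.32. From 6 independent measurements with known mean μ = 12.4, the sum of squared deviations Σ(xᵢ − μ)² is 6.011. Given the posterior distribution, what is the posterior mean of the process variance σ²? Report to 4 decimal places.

1.1360

With known mean μ and an Inverse-Gamma(α, β) prior on σ², the Normal likelihood is conjugate: posterior is Inv-Gamma(α + n/2, β + Σ(xᵢ−μ)²/2).
Posterior: Inv-Gamma(9.73 + 6/2, 10.32 + 6.011/2) = Inv-Gamma(12.73, 13.3255).
E[σ²|data] = β/(α−1) = 13.3255/11.73 = 1.1360.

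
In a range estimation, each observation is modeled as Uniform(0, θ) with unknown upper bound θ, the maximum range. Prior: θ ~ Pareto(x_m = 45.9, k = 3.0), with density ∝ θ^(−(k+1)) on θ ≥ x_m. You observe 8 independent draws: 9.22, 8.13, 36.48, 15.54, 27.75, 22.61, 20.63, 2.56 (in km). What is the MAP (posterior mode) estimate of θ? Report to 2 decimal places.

45.90

A Pareto(scale x_m, shape k) prior on the upper bound θ of Uniform(0, θ) is conjugate: posterior is Pareto(max(x_m, max xᵢ), k + n).
Sample maximum = 36.48; prior scale x_m = 45.9 → posterior scale = max = 45.90.
Posterior shape = 3.0 + 8 = 11.0.
The Pareto density is decreasing on [x_m, ∞), so the mode is x_m = 45.90.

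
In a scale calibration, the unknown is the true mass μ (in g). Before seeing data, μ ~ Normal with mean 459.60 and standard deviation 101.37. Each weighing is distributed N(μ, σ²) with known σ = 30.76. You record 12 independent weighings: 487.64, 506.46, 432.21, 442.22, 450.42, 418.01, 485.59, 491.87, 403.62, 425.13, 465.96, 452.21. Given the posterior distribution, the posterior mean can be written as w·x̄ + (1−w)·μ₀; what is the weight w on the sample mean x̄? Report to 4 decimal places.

For Normal data with known variance σ², a Normal(μ₀, σ₀²) prior on μ is conjugate. Posterior precision = 1/σ₀² + n/σ²; posterior mean is the precision-weighted average of μ₀ and x̄.
σ₀² = 101.37² = 10275.8769, σ² = 30.76² = 946.1776. Prior precision 1/σ₀² = 1/10275.8769; data precision n/σ² = 12/946.1776.
w = (n/σ²)/(1/σ₀² + n/σ²) = n·σ₀²/(σ² + n·σ₀²) = 12·10275.8769/(946.1776 + 12·10275.8769) = 123310.5228/124256.7004 = 0.9924.

0.9924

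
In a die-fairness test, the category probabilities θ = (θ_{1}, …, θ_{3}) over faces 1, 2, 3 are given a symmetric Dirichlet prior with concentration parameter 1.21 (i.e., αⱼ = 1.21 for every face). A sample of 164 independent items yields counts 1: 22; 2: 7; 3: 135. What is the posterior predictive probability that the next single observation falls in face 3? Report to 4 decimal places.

The Dirichlet prior is conjugate to the Multinomial likelihood: each posterior αⱼ = prior αⱼ + observed count nⱼ.
Posterior concentration: (23.21, 8.21, 136.21), total = 167.63.
P(next = 3 | data) = α_{3}/Σα = 0.8126.

0.8126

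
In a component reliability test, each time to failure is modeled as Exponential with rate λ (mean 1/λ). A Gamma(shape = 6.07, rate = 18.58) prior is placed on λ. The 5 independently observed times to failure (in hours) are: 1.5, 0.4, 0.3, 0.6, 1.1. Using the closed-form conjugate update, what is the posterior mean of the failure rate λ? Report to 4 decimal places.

With a Gamma(shape α, rate β) prior on the exponential rate λ, the posterior after n observations with total T = Σxᵢ is Gamma(α+n, β+T).
Sum of observations T = 3.9 hours; n = 5.
Posterior: Gamma(6.07+5, 18.58+3.9) = Gamma(11.07, 22.48).
Posterior mean of λ = α/β = 11.07/22.48 = 0.4924.

0.4924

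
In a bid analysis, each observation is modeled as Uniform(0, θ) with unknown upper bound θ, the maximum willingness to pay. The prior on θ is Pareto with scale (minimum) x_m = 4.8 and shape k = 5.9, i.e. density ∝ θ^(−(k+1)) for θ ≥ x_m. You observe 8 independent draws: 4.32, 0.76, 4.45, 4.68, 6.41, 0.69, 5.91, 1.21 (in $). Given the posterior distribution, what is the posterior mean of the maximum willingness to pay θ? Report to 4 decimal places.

A Pareto(scale x_m, shape k) prior on the upper bound θ of Uniform(0, θ) is conjugate: posterior is Pareto(max(x_m, max xᵢ), k + n).
Sample maximum = 6.41; prior scale x_m = 4.8 → posterior scale = max = 6.41.
Posterior shape = 5.9 + 8 = 13.9.
E[θ|data] = k·x_m/(k−1) = 13.9·6.41/12.9 = 6.9069.

6.9069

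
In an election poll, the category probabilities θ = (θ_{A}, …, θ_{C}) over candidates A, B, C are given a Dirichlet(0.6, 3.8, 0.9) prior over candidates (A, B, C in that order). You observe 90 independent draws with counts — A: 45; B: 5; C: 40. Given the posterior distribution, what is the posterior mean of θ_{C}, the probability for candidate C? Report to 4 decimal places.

The Dirichlet prior is conjugate to the Multinomial likelihood: each posterior αⱼ = prior αⱼ + observed count nⱼ.
Posterior concentration: (45.6, 8.8, 40.9), total = 95.3.
E[θ_{C}|data] = α_{C}/Σα = 40.9/95.3 = 0.4292.

0.4292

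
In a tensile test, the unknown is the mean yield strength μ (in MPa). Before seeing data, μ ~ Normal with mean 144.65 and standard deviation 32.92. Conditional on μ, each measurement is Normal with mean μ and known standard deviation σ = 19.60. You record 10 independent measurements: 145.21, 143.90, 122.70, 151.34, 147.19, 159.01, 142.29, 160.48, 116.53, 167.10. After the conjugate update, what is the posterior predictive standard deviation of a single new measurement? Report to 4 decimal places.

For Normal data with known variance σ², a Normal(μ₀, σ₀²) prior on μ is conjugate. Posterior precision = 1/σ₀² + n/σ²; posterior mean is the precision-weighted average of μ₀ and x̄.
σ₀² = 32.92² = 1083.7264, σ² = 19.60² = 384.16; σ² + n·σ₀² = 384.16 + 10·1083.7264 = 11221.424.
Posterior precision = 1/σ₀² + n/σ² = 1/1083.7264 + 10/384.16 = (σ² + n·σ₀²)/(σ₀²σ²) = 11221.424/(1083.7264·384.16); posterior variance σₙ² = σ₀²σ²/(σ² + n·σ₀²) = 1083.7264·384.16/11221.424 = 37.100847.
Predictive variance for one new observation = σₙ² + σ² = 1083.7264·384.16/11221.424 + 384.16 = σ²·(σ₀² + 11221.424)/11221.424 = 384.16·12305.1504/11221.424 = 421.260847; SD = √(384.16·12305.1504/11221.424) = 20.5246.

20.5246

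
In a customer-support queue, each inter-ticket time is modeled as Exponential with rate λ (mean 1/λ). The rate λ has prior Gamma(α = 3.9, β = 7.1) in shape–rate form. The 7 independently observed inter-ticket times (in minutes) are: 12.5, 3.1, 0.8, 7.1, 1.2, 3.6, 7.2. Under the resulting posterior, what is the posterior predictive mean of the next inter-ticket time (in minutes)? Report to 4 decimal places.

With a Gamma(shape α, rate β) prior on the exponential rate λ, the posterior after n observations with total T = Σxᵢ is Gamma(α+n, β+T).
Sum of observations T = 35.5 minutes; n = 7.
Posterior: Gamma(3.9+7, 7.1+35.5) = Gamma(10.9, 42.6).
The predictive distribution for the next observation is Lomax; its mean is β/(α−1) = 42.6/9.9 = 4.3030.

4.3030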